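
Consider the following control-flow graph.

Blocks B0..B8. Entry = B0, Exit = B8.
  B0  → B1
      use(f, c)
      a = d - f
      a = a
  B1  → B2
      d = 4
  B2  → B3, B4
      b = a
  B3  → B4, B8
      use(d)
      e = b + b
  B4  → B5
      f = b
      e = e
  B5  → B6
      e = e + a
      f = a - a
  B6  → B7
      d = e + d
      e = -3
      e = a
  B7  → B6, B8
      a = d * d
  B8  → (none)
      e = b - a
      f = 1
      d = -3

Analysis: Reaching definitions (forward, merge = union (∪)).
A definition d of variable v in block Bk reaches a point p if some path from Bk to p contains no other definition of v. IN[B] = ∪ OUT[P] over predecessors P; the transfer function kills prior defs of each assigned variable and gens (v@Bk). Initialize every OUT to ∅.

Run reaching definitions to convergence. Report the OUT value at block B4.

Per-block solution:
  B0:  IN={}  OUT={a@B0}
  B1:  IN={a@B0}  OUT={a@B0, d@B1}
  B2:  IN={a@B0, d@B1}  OUT={a@B0, b@B2, d@B1}
  B3:  IN={a@B0, b@B2, d@B1}  OUT={a@B0, b@B2, d@B1, e@B3}
  B4:  IN={a@B0, b@B2, d@B1, e@B3}  OUT={a@B0, b@B2, d@B1, e@B4, f@B4}
  B5:  IN={a@B0, b@B2, d@B1, e@B4, f@B4}  OUT={a@B0, b@B2, d@B1, e@B5, f@B5}
  B6:  IN={a@B0, a@B7, b@B2, d@B1, d@B6, e@B5, e@B6, f@B5}  OUT={a@B0, a@B7, b@B2, d@B6, e@B6, f@B5}
  B7:  IN={a@B0, a@B7, b@B2, d@B6, e@B6, f@B5}  OUT={a@B7, b@B2, d@B6, e@B6, f@B5}
  B8:  IN={a@B0, a@B7, b@B2, d@B1, d@B6, e@B3, e@B6, f@B5}  OUT={a@B0, a@B7, b@B2, d@B8, e@B8, f@B8}

Merge at B4: IN[B4] = OUT[B2] ⊔ OUT[B3] = {a@B0, b@B2, d@B1, e@B3}
Applying B4's transfer function to that IN value gives OUT[B4] (row B4 above).

Answer: {a@B0, b@B2, d@B1, e@B4, f@B4}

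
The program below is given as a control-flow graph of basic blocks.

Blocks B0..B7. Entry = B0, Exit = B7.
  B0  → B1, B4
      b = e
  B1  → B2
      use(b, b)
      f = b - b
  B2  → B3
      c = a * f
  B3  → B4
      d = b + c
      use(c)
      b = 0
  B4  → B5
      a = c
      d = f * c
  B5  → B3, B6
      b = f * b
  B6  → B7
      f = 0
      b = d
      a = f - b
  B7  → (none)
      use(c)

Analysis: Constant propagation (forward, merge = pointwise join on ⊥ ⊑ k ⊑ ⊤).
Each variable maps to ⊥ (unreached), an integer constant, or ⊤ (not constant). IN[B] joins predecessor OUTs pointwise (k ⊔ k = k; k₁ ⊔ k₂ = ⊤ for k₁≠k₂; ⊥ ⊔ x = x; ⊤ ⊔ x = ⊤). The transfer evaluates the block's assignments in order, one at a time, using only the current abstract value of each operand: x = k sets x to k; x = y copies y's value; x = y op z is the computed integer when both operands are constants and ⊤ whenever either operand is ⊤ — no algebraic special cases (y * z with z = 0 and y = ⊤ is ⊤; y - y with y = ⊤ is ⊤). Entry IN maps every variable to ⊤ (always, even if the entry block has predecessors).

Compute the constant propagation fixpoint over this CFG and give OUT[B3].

Per-block solution:
  B0:  IN=(all ⊤)  OUT=(all ⊤)
  B1:  IN=(all ⊤)  OUT=(all ⊤)
  B2:  IN=(all ⊤)  OUT=(all ⊤)
  B3:  IN=(all ⊤)  OUT={b:0; rest ⊤}
  B4:  IN=(all ⊤)  OUT=(all ⊤)
  B5:  IN=(all ⊤)  OUT=(all ⊤)
  B6:  IN=(all ⊤)  OUT={f:0; rest ⊤}
  B7:  IN={f:0; rest ⊤}  OUT={f:0; rest ⊤}

Merge at B3: IN[B3] = OUT[B2] ⊔ OUT[B5] = {a: ⊤, b: ⊤, c: ⊤, d: ⊤, e: ⊤, f: ⊤}
Applying B3's transfer function to that IN value gives OUT[B3] (row B3 above).

Answer: {a: ⊤, b: 0, c: ⊤, d: ⊤, e: ⊤, f: ⊤}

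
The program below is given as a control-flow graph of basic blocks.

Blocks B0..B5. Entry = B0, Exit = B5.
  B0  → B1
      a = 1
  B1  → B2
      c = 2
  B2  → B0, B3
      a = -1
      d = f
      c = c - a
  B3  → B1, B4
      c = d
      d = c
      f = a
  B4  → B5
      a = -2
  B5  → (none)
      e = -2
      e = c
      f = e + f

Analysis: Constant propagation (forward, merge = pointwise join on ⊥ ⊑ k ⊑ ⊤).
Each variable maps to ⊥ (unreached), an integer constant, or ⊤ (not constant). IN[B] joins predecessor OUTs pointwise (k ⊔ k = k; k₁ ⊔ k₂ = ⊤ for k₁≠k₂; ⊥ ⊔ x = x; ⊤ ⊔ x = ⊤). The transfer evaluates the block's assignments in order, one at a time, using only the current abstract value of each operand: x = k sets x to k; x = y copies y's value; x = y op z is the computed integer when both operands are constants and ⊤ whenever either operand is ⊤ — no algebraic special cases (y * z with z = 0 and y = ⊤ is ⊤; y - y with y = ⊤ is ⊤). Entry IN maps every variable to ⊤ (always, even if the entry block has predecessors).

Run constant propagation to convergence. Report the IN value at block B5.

Answer: {a: -2, b: ⊤, c: ⊤, d: ⊤, e: ⊤, f: -1}

Trace:
Converged values:
  B0: | IN=(all ⊤) | OUT={a:1; rest ⊤}
  B1: | IN=(all ⊤) | OUT={c:2; rest ⊤}
  B2: | IN={c:2; rest ⊤} | OUT={a:-1, c:3; rest ⊤}
  B3: | IN={a:-1, c:3; rest ⊤} | OUT={a:-1, f:-1; rest ⊤}
  B4: | IN={a:-1, f:-1; rest ⊤} | OUT={a:-2, f:-1; rest ⊤}
  B5: | IN={a:-2, f:-1; rest ⊤} | OUT={a:-2; rest ⊤}

Merge at B5: IN[B5] = OUT[B4] = {a: -2, b: ⊤, c: ⊤, d: ⊤, e: ⊤, f: -1}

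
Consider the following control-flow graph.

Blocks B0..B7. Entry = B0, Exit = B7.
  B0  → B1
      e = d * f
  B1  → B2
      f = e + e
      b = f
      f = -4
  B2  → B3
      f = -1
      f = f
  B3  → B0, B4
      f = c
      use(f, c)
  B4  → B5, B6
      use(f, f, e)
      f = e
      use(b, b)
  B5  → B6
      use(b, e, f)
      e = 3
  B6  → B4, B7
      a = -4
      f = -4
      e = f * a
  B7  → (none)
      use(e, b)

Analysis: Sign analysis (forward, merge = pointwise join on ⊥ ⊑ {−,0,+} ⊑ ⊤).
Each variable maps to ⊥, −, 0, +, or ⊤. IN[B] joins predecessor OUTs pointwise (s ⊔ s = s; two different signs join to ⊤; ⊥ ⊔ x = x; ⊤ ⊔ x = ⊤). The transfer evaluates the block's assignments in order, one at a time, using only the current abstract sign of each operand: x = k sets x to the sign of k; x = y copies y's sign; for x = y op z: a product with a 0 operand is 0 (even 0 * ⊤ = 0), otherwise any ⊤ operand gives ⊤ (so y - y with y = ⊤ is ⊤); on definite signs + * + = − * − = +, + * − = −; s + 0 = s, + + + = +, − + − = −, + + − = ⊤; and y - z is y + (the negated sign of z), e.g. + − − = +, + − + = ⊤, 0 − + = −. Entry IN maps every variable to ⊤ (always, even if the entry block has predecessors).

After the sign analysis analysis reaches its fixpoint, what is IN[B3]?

Answer: {a: ⊤, b: ⊤, c: ⊤, d: ⊤, e: ⊤, f: -}

Trace:
Fixpoint table:
  B0: | IN=(all ⊤) | OUT=(all ⊤)
  B1: | IN=(all ⊤) | OUT={f:-; rest ⊤}
  B2: | IN={f:-; rest ⊤} | OUT={f:-; rest ⊤}
  B3: | IN={f:-; rest ⊤} | OUT=(all ⊤)
  B4: | IN=(all ⊤) | OUT=(all ⊤)
  B5: | IN=(all ⊤) | OUT={e:+; rest ⊤}
  B6: | IN=(all ⊤) | OUT={a:-, e:+, f:-; rest ⊤}
  B7: | IN={a:-, e:+, f:-; rest ⊤} | OUT={a:-, e:+, f:-; rest ⊤}

Merge at B3: IN[B3] = OUT[B2] = {a: ⊤, b: ⊤, c: ⊤, d: ⊤, e: ⊤, f: -}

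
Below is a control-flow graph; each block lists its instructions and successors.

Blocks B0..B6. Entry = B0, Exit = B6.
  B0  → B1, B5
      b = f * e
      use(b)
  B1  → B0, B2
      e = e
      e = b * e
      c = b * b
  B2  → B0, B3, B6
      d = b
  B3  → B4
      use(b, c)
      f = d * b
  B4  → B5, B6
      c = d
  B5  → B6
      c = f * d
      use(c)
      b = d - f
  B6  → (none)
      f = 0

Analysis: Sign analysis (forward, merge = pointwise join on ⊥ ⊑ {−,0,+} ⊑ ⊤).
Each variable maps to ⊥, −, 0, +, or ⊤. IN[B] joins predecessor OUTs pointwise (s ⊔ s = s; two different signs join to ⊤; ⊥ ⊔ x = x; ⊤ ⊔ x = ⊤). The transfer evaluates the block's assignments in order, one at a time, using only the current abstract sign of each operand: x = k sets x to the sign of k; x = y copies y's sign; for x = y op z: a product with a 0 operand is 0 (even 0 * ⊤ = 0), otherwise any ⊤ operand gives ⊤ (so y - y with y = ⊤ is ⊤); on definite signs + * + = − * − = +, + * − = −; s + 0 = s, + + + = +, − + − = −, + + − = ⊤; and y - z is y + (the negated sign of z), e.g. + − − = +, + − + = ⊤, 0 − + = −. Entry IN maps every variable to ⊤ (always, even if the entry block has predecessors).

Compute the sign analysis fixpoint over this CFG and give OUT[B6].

Converged values:
  B0: | IN=(all ⊤) | OUT=(all ⊤)
  B1: | IN=(all ⊤) | OUT=(all ⊤)
  B2: | IN=(all ⊤) | OUT=(all ⊤)
  B3: | IN=(all ⊤) | OUT=(all ⊤)
  B4: | IN=(all ⊤) | OUT=(all ⊤)
  B5: | IN=(all ⊤) | OUT=(all ⊤)
  B6: | IN=(all ⊤) | OUT={f:0; rest ⊤}

Merge at B6: IN[B6] = OUT[B2] ⊔ OUT[B4] ⊔ OUT[B5] = {a: ⊤, b: ⊤, c: ⊤, d: ⊤, e: ⊤, f: ⊤}
Applying B6's transfer function to that IN value gives OUT[B6] (row B6 above).

Answer: {a: ⊤, b: ⊤, c: ⊤, d: ⊤, e: ⊤, f: 0}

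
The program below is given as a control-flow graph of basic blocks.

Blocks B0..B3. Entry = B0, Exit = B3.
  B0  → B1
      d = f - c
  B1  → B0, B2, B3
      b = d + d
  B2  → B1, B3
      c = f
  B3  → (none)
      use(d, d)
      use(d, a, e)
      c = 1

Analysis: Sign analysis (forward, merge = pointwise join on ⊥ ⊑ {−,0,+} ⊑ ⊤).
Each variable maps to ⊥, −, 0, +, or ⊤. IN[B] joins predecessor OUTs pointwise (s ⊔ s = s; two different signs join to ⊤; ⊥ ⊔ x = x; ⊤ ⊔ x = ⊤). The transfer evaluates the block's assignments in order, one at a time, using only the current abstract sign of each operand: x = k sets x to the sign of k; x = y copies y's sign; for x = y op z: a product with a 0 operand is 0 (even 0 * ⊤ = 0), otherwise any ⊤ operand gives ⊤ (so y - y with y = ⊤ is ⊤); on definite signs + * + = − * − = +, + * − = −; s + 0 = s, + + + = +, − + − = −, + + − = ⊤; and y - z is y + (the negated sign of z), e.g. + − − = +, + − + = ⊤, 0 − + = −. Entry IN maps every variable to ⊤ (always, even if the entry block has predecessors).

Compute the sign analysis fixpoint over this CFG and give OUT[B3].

Converged values:
  B0: | IN=(all ⊤) | OUT=(all ⊤)
  B1: | IN=(all ⊤) | OUT=(all ⊤)
  B2: | IN=(all ⊤) | OUT=(all ⊤)
  B3: | IN=(all ⊤) | OUT={c:+; rest ⊤}

Merge at B3: IN[B3] = OUT[B1] ⊔ OUT[B2] = {a: ⊤, b: ⊤, c: ⊤, d: ⊤, e: ⊤, f: ⊤}
Applying B3's transfer function to that IN value gives OUT[B3] (row B3 above).

Answer: {a: ⊤, b: ⊤, c: +, d: ⊤, e: ⊤, f: ⊤}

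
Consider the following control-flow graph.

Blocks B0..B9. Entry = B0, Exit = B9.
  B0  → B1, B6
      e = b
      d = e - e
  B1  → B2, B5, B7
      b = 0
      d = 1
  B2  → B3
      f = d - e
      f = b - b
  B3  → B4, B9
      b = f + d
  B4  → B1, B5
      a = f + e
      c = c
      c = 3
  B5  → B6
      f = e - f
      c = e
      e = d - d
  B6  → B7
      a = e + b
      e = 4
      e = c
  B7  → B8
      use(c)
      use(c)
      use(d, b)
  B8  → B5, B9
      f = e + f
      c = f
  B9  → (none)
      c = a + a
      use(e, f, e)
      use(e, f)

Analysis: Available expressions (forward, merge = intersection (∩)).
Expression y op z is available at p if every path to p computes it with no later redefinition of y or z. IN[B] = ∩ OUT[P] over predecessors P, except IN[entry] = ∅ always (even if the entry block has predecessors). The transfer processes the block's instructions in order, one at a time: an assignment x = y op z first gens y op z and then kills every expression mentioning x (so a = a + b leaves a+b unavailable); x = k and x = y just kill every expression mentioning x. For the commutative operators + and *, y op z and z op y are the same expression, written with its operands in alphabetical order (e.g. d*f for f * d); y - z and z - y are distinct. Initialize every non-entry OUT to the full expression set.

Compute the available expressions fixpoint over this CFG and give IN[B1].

Answer: {e-e}

Derivation:
Fixpoint table:
  B0:  IN={}  OUT={e-e}
  B1:  IN={e-e}  OUT={e-e}
  B2:  IN={e-e}  OUT={b-b, d-e, e-e}
  B3:  IN={b-b, d-e, e-e}  OUT={d+f, d-e, e-e}
  B4:  IN={d+f, d-e, e-e}  OUT={d+f, d-e, e+f, e-e}
  B5:  IN={}  OUT={d-d}
  B6:  IN={}  OUT={}
  B7:  IN={}  OUT={}
  B8:  IN={}  OUT={}
  B9:  IN={}  OUT={a+a}

Merge at B1: IN[B1] = OUT[B0] ∩ OUT[B4] = {e-e}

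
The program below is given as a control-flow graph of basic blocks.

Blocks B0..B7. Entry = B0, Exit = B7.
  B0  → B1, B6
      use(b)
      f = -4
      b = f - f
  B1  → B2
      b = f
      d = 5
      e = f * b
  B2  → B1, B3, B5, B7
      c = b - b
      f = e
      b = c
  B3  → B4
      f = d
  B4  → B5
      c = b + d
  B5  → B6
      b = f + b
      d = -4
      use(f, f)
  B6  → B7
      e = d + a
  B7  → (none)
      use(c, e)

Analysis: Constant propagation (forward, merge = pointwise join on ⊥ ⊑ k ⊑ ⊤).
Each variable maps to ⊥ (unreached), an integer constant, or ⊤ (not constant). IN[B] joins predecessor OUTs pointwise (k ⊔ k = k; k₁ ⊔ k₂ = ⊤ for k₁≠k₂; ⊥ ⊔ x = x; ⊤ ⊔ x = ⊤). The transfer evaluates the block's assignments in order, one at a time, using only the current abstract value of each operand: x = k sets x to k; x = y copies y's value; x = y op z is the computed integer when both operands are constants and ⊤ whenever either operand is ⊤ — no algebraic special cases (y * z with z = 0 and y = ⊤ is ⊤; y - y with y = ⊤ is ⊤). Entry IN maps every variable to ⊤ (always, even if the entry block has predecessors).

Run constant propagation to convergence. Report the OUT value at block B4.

Converged values:
  B0: | IN=(all ⊤) | OUT={b:0, f:-4; rest ⊤}
  B1: | IN=(all ⊤) | OUT={d:5; rest ⊤}
  B2: | IN={d:5; rest ⊤} | OUT={d:5; rest ⊤}
  B3: | IN={d:5; rest ⊤} | OUT={d:5, f:5; rest ⊤}
  B4: | IN={d:5, f:5; rest ⊤} | OUT={d:5, f:5; rest ⊤}
  B5: | IN={d:5; rest ⊤} | OUT={d:-4; rest ⊤}
  B6: | IN=(all ⊤) | OUT=(all ⊤)
  B7: | IN=(all ⊤) | OUT=(all ⊤)

Merge at B4: IN[B4] = OUT[B3] = {a: ⊤, b: ⊤, c: ⊤, d: 5, e: ⊤, f: 5}
Applying B4's transfer function to that IN value gives OUT[B4] (row B4 above).

Answer: {a: ⊤, b: ⊤, c: ⊤, d: 5, e: ⊤, f: 5}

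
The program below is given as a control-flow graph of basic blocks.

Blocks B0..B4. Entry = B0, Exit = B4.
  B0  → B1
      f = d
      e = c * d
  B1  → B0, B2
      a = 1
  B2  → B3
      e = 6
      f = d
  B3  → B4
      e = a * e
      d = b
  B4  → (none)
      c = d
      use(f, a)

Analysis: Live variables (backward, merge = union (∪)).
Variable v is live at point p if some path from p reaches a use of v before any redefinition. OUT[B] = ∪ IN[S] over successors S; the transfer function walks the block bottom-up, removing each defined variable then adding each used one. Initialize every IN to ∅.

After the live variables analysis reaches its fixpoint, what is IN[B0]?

Answer: {b, c, d}

Trace:
Converged values:
  B0: | IN={b, c, d} | OUT={b, c, d}
  B1: | IN={b, c, d} | OUT={a, b, c, d}
  B2: | IN={a, b, d} | OUT={a, b, e, f}
  B3: | IN={a, b, e, f} | OUT={a, d, f}
  B4: | IN={a, d, f} | OUT={}

Merge at B0: OUT[B0] = IN[B1] = {b, c, d}
Applying B0's transfer function to that OUT value gives IN[B0] (row B0 above).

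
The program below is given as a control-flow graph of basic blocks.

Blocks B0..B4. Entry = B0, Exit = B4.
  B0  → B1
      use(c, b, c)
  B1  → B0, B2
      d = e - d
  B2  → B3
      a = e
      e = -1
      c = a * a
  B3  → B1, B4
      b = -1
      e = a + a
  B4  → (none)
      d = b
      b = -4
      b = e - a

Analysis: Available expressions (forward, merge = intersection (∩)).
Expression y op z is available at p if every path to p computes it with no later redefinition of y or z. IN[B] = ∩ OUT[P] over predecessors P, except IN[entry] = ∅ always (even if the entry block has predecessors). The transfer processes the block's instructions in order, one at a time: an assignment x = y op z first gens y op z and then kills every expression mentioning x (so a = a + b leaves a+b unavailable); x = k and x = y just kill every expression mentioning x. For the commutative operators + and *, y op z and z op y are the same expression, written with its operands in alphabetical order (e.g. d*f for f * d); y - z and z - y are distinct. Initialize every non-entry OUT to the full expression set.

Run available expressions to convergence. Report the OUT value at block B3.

Per-block solution:
  B0:  IN={}  OUT={}
  B1:  IN={}  OUT={}
  B2:  IN={}  OUT={a*a}
  B3:  IN={a*a}  OUT={a*a, a+a}
  B4:  IN={a*a, a+a}  OUT={a*a, a+a, e-a}

Merge at B3: IN[B3] = OUT[B2] = {a*a}
Applying B3's transfer function to that IN value gives OUT[B3] (row B3 above).

Answer: {a*a, a+a}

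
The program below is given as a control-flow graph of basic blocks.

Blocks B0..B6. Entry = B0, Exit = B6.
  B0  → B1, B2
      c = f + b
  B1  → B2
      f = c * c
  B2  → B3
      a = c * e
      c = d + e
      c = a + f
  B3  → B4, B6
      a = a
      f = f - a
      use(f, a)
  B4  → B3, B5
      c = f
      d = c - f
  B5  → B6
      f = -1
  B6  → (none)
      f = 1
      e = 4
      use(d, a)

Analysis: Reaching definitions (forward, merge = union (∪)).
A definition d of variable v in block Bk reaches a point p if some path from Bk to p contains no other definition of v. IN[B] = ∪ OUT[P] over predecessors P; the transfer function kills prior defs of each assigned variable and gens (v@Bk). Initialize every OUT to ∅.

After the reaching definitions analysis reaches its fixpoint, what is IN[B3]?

Fixpoint table:
  B0: | IN={} | OUT={c@B0}
  B1: | IN={c@B0} | OUT={c@B0, f@B1}
  B2: | IN={c@B0, f@B1} | OUT={a@B2, c@B2, f@B1}
  B3: | IN={a@B2, a@B3, c@B2, c@B4, d@B4, f@B1, f@B3} | OUT={a@B3, c@B2, c@B4, d@B4, f@B3}
  B4: | IN={a@B3, c@B2, c@B4, d@B4, f@B3} | OUT={a@B3, c@B4, d@B4, f@B3}
  B5: | IN={a@B3, c@B4, d@B4, f@B3} | OUT={a@B3, c@B4, d@B4, f@B5}
  B6: | IN={a@B3, c@B2, c@B4, d@B4, f@B3, f@B5} | OUT={a@B3, c@B2, c@B4, d@B4, e@B6, f@B6}

Merge at B3: IN[B3] = OUT[B2] ⊔ OUT[B4] = {a@B2, a@B3, c@B2, c@B4, d@B4, f@B1, f@B3}

Answer: {a@B2, a@B3, c@B2, c@B4, d@B4, f@B1, f@B3}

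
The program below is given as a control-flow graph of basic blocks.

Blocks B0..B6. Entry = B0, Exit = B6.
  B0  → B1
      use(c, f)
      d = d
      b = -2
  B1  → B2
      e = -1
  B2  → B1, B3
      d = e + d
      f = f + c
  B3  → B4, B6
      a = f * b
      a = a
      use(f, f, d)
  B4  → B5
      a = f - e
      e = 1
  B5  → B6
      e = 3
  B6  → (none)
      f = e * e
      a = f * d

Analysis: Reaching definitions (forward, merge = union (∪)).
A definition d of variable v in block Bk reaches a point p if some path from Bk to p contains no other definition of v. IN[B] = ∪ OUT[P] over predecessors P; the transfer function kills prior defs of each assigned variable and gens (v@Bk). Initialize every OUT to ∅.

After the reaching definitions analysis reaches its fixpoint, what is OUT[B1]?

Answer: {b@B0, d@B0, d@B2, e@B1, f@B2}

Working:
Fixpoint table:
  B0:   IN={}   OUT={b@B0, d@B0}
  B1:   IN={b@B0, d@B0, d@B2, e@B1, f@B2}   OUT={b@B0, d@B0, d@B2, e@B1, f@B2}
  B2:   IN={b@B0, d@B0, d@B2, e@B1, f@B2}   OUT={b@B0, d@B2, e@B1, f@B2}
  B3:   IN={b@B0, d@B2, e@B1, f@B2}   OUT={a@B3, b@B0, d@B2, e@B1, f@B2}
  B4:   IN={a@B3, b@B0, d@B2, e@B1, f@B2}   OUT={a@B4, b@B0, d@B2, e@B4, f@B2}
  B5:   IN={a@B4, b@B0, d@B2, e@B4, f@B2}   OUT={a@B4, b@B0, d@B2, e@B5, f@B2}
  B6:   IN={a@B3, a@B4, b@B0, d@B2, e@B1, e@B5, f@B2}   OUT={a@B6, b@B0, d@B2, e@B1, e@B5, f@B6}

Merge at B1: IN[B1] = OUT[B0] ⊔ OUT[B2] = {b@B0, d@B0, d@B2, e@B1, f@B2}
Applying B1's transfer function to that IN value gives OUT[B1] (row B1 above).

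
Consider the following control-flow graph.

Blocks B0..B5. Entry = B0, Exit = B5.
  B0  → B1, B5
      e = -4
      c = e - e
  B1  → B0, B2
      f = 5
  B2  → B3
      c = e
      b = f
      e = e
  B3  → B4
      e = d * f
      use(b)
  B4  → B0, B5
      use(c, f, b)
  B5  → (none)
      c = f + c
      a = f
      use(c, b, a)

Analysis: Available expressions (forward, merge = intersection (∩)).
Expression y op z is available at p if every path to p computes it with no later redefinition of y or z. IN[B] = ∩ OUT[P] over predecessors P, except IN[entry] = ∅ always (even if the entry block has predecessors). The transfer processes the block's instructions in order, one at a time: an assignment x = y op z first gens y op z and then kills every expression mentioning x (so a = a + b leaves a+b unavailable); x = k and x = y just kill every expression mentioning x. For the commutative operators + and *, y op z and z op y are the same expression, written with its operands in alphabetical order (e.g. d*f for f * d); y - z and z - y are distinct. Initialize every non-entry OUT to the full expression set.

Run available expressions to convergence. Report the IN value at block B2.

Answer: {e-e}

Derivation:
Per-block solution:
  B0:   IN={}   OUT={e-e}
  B1:   IN={e-e}   OUT={e-e}
  B2:   IN={e-e}   OUT={}
  B3:   IN={}   OUT={d*f}
  B4:   IN={d*f}   OUT={d*f}
  B5:   IN={}   OUT={}

Merge at B2: IN[B2] = OUT[B1] = {e-e}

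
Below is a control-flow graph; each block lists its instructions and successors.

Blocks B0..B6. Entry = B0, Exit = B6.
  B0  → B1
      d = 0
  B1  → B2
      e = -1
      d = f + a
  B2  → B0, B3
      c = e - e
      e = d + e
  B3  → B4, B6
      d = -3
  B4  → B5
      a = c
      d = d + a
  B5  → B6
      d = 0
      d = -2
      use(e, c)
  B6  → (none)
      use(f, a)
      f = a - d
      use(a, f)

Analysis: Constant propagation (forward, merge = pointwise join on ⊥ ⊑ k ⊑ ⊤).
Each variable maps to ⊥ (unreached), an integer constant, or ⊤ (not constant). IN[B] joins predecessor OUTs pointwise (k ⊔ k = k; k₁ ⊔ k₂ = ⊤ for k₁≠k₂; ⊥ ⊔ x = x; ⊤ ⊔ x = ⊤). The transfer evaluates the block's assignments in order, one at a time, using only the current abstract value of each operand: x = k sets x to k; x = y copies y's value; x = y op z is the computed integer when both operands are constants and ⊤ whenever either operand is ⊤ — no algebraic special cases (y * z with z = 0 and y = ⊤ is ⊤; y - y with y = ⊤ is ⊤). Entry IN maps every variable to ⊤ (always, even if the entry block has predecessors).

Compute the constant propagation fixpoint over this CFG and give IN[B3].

Answer: {a: ⊤, b: ⊤, c: 0, d: ⊤, e: ⊤, f: ⊤}

Trace:
Per-block solution:
  B0:   IN=(all ⊤)   OUT={d:0; rest ⊤}
  B1:   IN={d:0; rest ⊤}   OUT={e:-1; rest ⊤}
  B2:   IN={e:-1; rest ⊤}   OUT={c:0; rest ⊤}
  B3:   IN={c:0; rest ⊤}   OUT={c:0, d:-3; rest ⊤}
  B4:   IN={c:0, d:-3; rest ⊤}   OUT={a:0, c:0, d:-3; rest ⊤}
  B5:   IN={a:0, c:0, d:-3; rest ⊤}   OUT={a:0, c:0, d:-2; rest ⊤}
  B6:   IN={c:0; rest ⊤}   OUT={c:0; rest ⊤}

Merge at B3: IN[B3] = OUT[B2] = {a: ⊤, b: ⊤, c: 0, d: ⊤, e: ⊤, f: ⊤}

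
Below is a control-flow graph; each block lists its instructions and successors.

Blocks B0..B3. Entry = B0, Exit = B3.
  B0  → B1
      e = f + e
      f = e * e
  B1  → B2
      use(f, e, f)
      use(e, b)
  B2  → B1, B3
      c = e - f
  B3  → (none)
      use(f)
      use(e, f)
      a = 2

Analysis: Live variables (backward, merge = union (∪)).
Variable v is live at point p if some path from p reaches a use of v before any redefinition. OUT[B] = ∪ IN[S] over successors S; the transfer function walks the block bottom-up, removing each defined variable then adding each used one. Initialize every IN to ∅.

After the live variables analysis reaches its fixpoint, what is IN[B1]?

Per-block solution:
  B0:   IN={b, e, f}   OUT={b, e, f}
  B1:   IN={b, e, f}   OUT={b, e, f}
  B2:   IN={b, e, f}   OUT={b, e, f}
  B3:   IN={e, f}   OUT={}

Merge at B1: OUT[B1] = IN[B2] = {b, e, f}
Applying B1's transfer function to that OUT value gives IN[B1] (row B1 above).

Answer: {b, e, f}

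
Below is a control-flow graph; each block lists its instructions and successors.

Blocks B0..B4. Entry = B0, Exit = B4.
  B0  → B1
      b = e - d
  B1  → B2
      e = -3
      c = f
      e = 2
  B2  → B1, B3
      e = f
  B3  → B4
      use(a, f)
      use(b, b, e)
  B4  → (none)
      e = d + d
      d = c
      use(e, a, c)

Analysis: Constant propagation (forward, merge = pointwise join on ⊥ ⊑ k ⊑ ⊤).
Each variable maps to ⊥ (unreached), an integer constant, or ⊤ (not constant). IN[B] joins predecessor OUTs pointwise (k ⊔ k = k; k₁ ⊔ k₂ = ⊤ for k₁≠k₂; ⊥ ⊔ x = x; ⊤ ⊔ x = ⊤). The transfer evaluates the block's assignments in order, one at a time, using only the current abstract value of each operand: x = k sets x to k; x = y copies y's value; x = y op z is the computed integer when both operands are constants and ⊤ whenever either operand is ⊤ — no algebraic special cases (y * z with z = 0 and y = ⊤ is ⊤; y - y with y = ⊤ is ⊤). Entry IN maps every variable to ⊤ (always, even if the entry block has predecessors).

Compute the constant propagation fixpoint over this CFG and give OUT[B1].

Answer: {a: ⊤, b: ⊤, c: ⊤, d: ⊤, e: 2, f: ⊤}

Trace:
Fixpoint table:
  B0: | IN=(all ⊤) | OUT=(all ⊤)
  B1: | IN=(all ⊤) | OUT={e:2; rest ⊤}
  B2: | IN={e:2; rest ⊤} | OUT=(all ⊤)
  B3: | IN=(all ⊤) | OUT=(all ⊤)
  B4: | IN=(all ⊤) | OUT=(all ⊤)

Merge at B1: IN[B1] = OUT[B0] ⊔ OUT[B2] = {a: ⊤, b: ⊤, c: ⊤, d: ⊤, e: ⊤, f: ⊤}
Applying B1's transfer function to that IN value gives OUT[B1] (row B1 above).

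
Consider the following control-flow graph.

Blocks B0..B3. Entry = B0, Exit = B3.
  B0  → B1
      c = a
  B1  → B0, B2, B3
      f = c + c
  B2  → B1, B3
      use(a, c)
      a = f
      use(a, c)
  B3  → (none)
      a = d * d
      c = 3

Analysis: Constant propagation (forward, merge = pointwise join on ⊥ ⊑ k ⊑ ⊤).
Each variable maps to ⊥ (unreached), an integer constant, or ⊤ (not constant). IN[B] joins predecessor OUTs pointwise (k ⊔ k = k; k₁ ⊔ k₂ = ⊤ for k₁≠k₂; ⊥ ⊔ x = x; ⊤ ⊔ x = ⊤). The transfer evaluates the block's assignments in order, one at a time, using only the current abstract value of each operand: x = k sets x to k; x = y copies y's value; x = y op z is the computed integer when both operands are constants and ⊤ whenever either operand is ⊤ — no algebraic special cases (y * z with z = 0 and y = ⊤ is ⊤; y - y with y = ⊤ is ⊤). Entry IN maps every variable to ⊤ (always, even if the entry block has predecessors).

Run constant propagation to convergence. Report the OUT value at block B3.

Answer: {a: ⊤, b: ⊤, c: 3, d: ⊤, e: ⊤, f: ⊤}

Trace:
Converged values:
  B0: | IN=(all ⊤) | OUT=(all ⊤)
  B1: | IN=(all ⊤) | OUT=(all ⊤)
  B2: | IN=(all ⊤) | OUT=(all ⊤)
  B3: | IN=(all ⊤) | OUT={c:3; rest ⊤}

Merge at B3: IN[B3] = OUT[B1] ⊔ OUT[B2] = {a: ⊤, b: ⊤, c: ⊤, d: ⊤, e: ⊤, f: ⊤}
Applying B3's transfer function to that IN value gives OUT[B3] (row B3 above).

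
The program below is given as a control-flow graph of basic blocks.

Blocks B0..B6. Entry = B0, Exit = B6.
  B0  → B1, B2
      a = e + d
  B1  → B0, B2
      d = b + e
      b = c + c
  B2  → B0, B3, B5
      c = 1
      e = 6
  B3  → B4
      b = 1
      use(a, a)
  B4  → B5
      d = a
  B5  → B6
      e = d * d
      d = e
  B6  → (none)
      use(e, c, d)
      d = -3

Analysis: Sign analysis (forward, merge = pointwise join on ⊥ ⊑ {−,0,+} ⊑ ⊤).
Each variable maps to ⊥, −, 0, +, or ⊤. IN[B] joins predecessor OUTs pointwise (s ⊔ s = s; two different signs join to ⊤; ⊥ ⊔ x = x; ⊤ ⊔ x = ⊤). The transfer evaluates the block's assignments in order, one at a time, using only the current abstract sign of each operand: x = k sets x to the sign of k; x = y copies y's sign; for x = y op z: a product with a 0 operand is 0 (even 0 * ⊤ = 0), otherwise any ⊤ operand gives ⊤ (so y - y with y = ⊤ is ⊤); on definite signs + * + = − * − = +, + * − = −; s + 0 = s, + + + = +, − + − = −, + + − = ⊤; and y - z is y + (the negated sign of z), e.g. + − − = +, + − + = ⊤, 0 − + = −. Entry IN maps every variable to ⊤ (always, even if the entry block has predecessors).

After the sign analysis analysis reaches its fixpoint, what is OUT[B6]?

Answer: {a: ⊤, b: ⊤, c: +, d: -, e: ⊤, f: ⊤}

Derivation:
Per-block solution:
  B0: | IN=(all ⊤) | OUT=(all ⊤)
  B1: | IN=(all ⊤) | OUT=(all ⊤)
  B2: | IN=(all ⊤) | OUT={c:+, e:+; rest ⊤}
  B3: | IN={c:+, e:+; rest ⊤} | OUT={b:+, c:+, e:+; rest ⊤}
  B4: | IN={b:+, c:+, e:+; rest ⊤} | OUT={b:+, c:+, e:+; rest ⊤}
  B5: | IN={c:+, e:+; rest ⊤} | OUT={c:+; rest ⊤}
  B6: | IN={c:+; rest ⊤} | OUT={c:+, d:-; rest ⊤}

Merge at B6: IN[B6] = OUT[B5] = {a: ⊤, b: ⊤, c: +, d: ⊤, e: ⊤, f: ⊤}
Applying B6's transfer function to that IN value gives OUT[B6] (row B6 above).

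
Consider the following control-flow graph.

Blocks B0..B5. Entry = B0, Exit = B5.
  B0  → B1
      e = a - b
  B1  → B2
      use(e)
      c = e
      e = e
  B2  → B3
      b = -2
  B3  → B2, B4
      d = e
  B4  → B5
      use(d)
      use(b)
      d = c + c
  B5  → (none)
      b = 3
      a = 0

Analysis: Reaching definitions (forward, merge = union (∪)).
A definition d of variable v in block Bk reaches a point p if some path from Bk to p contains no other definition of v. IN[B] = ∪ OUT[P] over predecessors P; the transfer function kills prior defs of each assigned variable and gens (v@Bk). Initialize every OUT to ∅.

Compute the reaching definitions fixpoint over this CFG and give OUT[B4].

Answer: {b@B2, c@B1, d@B4, e@B1}

Trace:
Per-block solution:
  B0:   IN={}   OUT={e@B0}
  B1:   IN={e@B0}   OUT={c@B1, e@B1}
  B2:   IN={b@B2, c@B1, d@B3, e@B1}   OUT={b@B2, c@B1, d@B3, e@B1}
  B3:   IN={b@B2, c@B1, d@B3, e@B1}   OUT={b@B2, c@B1, d@B3, e@B1}
  B4:   IN={b@B2, c@B1, d@B3, e@B1}   OUT={b@B2, c@B1, d@B4, e@B1}
  B5:   IN={b@B2, c@B1, d@B4, e@B1}   OUT={a@B5, b@B5, c@B1, d@B4, e@B1}

Merge at B4: IN[B4] = OUT[B3] = {b@B2, c@B1, d@B3, e@B1}
Applying B4's transfer function to that IN value gives OUT[B4] (row B4 above).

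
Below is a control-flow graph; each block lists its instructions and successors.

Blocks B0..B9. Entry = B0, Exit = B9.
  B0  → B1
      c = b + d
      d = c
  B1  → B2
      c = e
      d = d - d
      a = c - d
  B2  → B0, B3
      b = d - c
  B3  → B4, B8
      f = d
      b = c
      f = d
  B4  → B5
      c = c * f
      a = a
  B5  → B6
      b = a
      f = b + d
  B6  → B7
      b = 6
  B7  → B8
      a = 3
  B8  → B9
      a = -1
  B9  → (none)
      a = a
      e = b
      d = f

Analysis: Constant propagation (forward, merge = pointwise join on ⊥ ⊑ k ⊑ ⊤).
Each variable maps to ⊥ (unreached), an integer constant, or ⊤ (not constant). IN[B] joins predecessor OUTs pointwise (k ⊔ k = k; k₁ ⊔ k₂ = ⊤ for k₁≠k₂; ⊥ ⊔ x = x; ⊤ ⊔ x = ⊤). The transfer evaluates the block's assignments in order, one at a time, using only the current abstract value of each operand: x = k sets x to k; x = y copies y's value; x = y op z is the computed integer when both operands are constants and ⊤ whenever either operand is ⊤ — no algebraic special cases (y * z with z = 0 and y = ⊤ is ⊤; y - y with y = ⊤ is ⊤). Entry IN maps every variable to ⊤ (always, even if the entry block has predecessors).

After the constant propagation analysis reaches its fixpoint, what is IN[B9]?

Answer: {a: -1, b: ⊤, c: ⊤, d: ⊤, e: ⊤, f: ⊤}

Derivation:
Per-block solution:
  B0:   IN=(all ⊤)   OUT=(all ⊤)
  B1:   IN=(all ⊤)   OUT=(all ⊤)
  B2:   IN=(all ⊤)   OUT=(all ⊤)
  B3:   IN=(all ⊤)   OUT=(all ⊤)
  B4:   IN=(all ⊤)   OUT=(all ⊤)
  B5:   IN=(all ⊤)   OUT=(all ⊤)
  B6:   IN=(all ⊤)   OUT={b:6; rest ⊤}
  B7:   IN={b:6; rest ⊤}   OUT={a:3, b:6; rest ⊤}
  B8:   IN=(all ⊤)   OUT={a:-1; rest ⊤}
  B9:   IN={a:-1; rest ⊤}   OUT={a:-1; rest ⊤}

Merge at B9: IN[B9] = OUT[B8] = {a: -1, b: ⊤, c: ⊤, d: ⊤, e: ⊤, f: ⊤}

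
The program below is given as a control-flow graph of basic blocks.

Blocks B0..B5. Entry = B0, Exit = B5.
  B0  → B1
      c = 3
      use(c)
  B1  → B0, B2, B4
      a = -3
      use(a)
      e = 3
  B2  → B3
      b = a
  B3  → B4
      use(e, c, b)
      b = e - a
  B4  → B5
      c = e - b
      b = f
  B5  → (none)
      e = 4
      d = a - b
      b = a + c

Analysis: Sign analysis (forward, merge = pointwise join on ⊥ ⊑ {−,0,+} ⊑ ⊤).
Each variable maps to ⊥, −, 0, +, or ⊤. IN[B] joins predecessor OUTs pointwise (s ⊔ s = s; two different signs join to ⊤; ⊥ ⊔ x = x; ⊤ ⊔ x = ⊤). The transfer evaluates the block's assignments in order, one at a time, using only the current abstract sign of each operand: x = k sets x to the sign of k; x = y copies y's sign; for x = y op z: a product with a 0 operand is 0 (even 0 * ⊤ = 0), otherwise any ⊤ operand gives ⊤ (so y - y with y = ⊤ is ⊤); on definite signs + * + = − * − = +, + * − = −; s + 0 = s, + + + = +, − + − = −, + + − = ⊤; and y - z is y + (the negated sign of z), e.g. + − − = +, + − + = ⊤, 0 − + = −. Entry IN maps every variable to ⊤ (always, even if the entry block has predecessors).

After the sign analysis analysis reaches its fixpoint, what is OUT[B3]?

Answer: {a: -, b: +, c: +, d: ⊤, e: +, f: ⊤}

Trace:
Converged values:
  B0:  IN=(all ⊤)  OUT={c:+; rest ⊤}
  B1:  IN={c:+; rest ⊤}  OUT={a:-, c:+, e:+; rest ⊤}
  B2:  IN={a:-, c:+, e:+; rest ⊤}  OUT={a:-, b:-, c:+, e:+; rest ⊤}
  B3:  IN={a:-, b:-, c:+, e:+; rest ⊤}  OUT={a:-, b:+, c:+, e:+; rest ⊤}
  B4:  IN={a:-, c:+, e:+; rest ⊤}  OUT={a:-, e:+; rest ⊤}
  B5:  IN={a:-, e:+; rest ⊤}  OUT={a:-, e:+; rest ⊤}

Merge at B3: IN[B3] = OUT[B2] = {a: -, b: -, c: +, d: ⊤, e: +, f: ⊤}
Applying B3's transfer function to that IN value gives OUT[B3] (row B3 above).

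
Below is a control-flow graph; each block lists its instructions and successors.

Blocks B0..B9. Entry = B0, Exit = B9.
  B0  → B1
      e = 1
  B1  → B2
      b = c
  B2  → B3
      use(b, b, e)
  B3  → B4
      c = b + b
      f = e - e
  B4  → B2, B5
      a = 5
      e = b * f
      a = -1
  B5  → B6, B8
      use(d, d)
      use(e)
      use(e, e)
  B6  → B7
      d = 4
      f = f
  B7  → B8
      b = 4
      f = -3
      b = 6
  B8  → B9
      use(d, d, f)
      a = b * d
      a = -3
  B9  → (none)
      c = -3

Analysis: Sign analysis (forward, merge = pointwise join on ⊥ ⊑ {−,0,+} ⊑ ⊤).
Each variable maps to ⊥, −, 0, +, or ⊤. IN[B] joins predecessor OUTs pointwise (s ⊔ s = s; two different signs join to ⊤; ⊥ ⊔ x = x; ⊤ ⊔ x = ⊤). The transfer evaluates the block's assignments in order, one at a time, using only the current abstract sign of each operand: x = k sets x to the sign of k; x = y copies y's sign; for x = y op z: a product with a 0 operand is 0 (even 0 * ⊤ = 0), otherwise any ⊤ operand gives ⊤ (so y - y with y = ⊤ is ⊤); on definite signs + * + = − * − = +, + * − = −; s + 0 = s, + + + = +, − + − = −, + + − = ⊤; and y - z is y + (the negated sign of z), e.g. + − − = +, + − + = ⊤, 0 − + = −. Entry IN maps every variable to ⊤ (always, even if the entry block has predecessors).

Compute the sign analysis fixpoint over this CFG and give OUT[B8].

Converged values:
  B0:  IN=(all ⊤)  OUT={e:+; rest ⊤}
  B1:  IN={e:+; rest ⊤}  OUT={e:+; rest ⊤}
  B2:  IN=(all ⊤)  OUT=(all ⊤)
  B3:  IN=(all ⊤)  OUT=(all ⊤)
  B4:  IN=(all ⊤)  OUT={a:-; rest ⊤}
  B5:  IN={a:-; rest ⊤}  OUT={a:-; rest ⊤}
  B6:  IN={a:-; rest ⊤}  OUT={a:-, d:+; rest ⊤}
  B7:  IN={a:-, d:+; rest ⊤}  OUT={a:-, b:+, d:+, f:-; rest ⊤}
  B8:  IN={a:-; rest ⊤}  OUT={a:-; rest ⊤}
  B9:  IN={a:-; rest ⊤}  OUT={a:-, c:-; rest ⊤}

Merge at B8: IN[B8] = OUT[B5] ⊔ OUT[B7] = {a: -, b: ⊤, c: ⊤, d: ⊤, e: ⊤, f: ⊤}
Applying B8's transfer function to that IN value gives OUT[B8] (row B8 above).

Answer: {a: -, b: ⊤, c: ⊤, d: ⊤, e: ⊤, f: ⊤}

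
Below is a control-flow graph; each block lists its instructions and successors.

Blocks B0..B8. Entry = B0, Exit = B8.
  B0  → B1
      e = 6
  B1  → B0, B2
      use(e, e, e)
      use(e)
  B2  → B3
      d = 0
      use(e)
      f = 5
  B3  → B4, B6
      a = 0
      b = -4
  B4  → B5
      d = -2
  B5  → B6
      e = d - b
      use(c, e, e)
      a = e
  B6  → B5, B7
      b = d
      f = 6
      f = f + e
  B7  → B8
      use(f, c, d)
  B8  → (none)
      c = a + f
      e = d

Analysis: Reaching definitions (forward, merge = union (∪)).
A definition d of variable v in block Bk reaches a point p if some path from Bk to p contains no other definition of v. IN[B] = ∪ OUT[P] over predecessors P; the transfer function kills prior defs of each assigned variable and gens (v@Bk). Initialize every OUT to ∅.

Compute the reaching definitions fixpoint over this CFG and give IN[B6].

Fixpoint table:
  B0: | IN={e@B0} | OUT={e@B0}
  B1: | IN={e@B0} | OUT={e@B0}
  B2: | IN={e@B0} | OUT={d@B2, e@B0, f@B2}
  B3: | IN={d@B2, e@B0, f@B2} | OUT={a@B3, b@B3, d@B2, e@B0, f@B2}
  B4: | IN={a@B3, b@B3, d@B2, e@B0, f@B2} | OUT={a@B3, b@B3, d@B4, e@B0, f@B2}
  B5: | IN={a@B3, a@B5, b@B3, b@B6, d@B2, d@B4, e@B0, e@B5, f@B2, f@B6} | OUT={a@B5, b@B3, b@B6, d@B2, d@B4, e@B5, f@B2, f@B6}
  B6: | IN={a@B3, a@B5, b@B3, b@B6, d@B2, d@B4, e@B0, e@B5, f@B2, f@B6} | OUT={a@B3, a@B5, b@B6, d@B2, d@B4, e@B0, e@B5, f@B6}
  B7: | IN={a@B3, a@B5, b@B6, d@B2, d@B4, e@B0, e@B5, f@B6} | OUT={a@B3, a@B5, b@B6, d@B2, d@B4, e@B0, e@B5, f@B6}
  B8: | IN={a@B3, a@B5, b@B6, d@B2, d@B4, e@B0, e@B5, f@B6} | OUT={a@B3, a@B5, b@B6, c@B8, d@B2, d@B4, e@B8, f@B6}

Merge at B6: IN[B6] = OUT[B3] ⊔ OUT[B5] = {a@B3, a@B5, b@B3, b@B6, d@B2, d@B4, e@B0, e@B5, f@B2, f@B6}

Answer: {a@B3, a@B5, b@B3, b@B6, d@B2, d@B4, e@B0, e@B5, f@B2, f@B6}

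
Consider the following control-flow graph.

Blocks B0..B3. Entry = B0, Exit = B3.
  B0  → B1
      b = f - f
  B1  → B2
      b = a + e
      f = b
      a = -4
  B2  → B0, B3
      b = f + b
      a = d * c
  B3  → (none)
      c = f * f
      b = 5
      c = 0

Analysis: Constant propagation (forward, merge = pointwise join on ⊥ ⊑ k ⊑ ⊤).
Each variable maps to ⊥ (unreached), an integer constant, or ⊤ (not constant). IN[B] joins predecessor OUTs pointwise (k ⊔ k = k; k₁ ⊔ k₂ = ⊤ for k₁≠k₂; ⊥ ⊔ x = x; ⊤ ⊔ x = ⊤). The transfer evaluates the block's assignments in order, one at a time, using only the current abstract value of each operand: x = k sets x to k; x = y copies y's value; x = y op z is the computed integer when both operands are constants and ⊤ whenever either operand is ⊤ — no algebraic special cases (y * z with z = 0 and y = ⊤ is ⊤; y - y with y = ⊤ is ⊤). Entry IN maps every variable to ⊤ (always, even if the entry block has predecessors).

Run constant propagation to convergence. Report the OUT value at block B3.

Answer: {a: ⊤, b: 5, c: 0, d: ⊤, e: ⊤, f: ⊤}

Working:
Per-block solution:
  B0:   IN=(all ⊤)   OUT=(all ⊤)
  B1:   IN=(all ⊤)   OUT={a:-4; rest ⊤}
  B2:   IN={a:-4; rest ⊤}   OUT=(all ⊤)
  B3:   IN=(all ⊤)   OUT={b:5, c:0; rest ⊤}

Merge at B3: IN[B3] = OUT[B2] = {a: ⊤, b: ⊤, c: ⊤, d: ⊤, e: ⊤, f: ⊤}
Applying B3's transfer function to that IN value gives OUT[B3] (row B3 above).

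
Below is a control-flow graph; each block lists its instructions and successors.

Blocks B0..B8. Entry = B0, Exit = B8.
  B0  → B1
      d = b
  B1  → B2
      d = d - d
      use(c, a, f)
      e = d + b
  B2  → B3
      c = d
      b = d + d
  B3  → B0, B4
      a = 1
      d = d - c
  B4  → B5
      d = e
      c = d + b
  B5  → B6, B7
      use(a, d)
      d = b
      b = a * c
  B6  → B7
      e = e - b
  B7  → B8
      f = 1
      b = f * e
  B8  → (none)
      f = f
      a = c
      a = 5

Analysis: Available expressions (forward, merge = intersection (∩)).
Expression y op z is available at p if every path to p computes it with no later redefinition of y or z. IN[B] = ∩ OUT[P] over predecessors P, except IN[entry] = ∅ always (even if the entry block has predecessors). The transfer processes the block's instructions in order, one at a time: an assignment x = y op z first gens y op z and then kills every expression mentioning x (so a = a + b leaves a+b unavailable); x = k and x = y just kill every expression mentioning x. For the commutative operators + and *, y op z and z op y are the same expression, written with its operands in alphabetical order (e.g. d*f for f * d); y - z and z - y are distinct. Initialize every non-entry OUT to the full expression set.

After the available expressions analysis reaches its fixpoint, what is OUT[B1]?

Fixpoint table:
  B0: | IN={} | OUT={}
  B1: | IN={} | OUT={b+d}
  B2: | IN={b+d} | OUT={d+d}
  B3: | IN={d+d} | OUT={}
  B4: | IN={} | OUT={b+d}
  B5: | IN={b+d} | OUT={a*c}
  B6: | IN={a*c} | OUT={a*c}
  B7: | IN={a*c} | OUT={a*c, e*f}
  B8: | IN={a*c, e*f} | OUT={}

Merge at B1: IN[B1] = OUT[B0] = {}
Applying B1's transfer function to that IN value gives OUT[B1] (row B1 above).

Answer: {b+d}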